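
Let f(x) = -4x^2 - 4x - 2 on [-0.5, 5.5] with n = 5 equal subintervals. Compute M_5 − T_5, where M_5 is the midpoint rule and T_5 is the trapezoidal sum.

M_5 = -291.12.
T_5 = -299.76.
M_5 − T_5 = 8.64.

8.64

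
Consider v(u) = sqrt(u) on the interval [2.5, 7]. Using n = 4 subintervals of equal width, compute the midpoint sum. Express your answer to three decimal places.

Δu = (7 − 2.5)/4 = 1.125.
Midpoints: 3.0625, 4.1875, 5.3125, 6.4375.
v(3.0625) ≈ 1.750, v(4.1875) ≈ 2.046, v(5.3125) ≈ 2.305, v(6.4375) ≈ 2.537.
Sum = Δu · [v(3.0625) + v(4.1875) + v(5.3125) + v(6.4375)].
Sum ≈ 9.718.

9.718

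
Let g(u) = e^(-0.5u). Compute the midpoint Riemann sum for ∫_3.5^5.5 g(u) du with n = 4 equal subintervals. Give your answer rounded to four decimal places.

Δu = (5.5 − 3.5)/4 = 0.5.
Midpoints: 3.75, 4.25, 4.75, 5.25.
g(3.75) ≈ 0.1534, g(4.25) ≈ 0.1194, g(4.75) ≈ 0.0930, g(5.25) ≈ 0.0724.
Sum = Δu · [g(3.75) + g(4.25) + g(4.75) + g(5.25)].
Sum ≈ 0.2191.

0.2191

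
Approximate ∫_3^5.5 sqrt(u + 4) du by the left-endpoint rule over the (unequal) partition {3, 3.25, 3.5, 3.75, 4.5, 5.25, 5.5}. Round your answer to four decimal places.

Subinterval widths: 0.25, 0.25, 0.25, 0.75, 0.75, 0.25.
Left endpoints: 3, 3.25, 3.5, 3.75, 4.5, 5.25.
f(3) ≈ 2.6458, f(3.25) ≈ 2.6926, f(3.5) ≈ 2.7386, f(3.75) ≈ 2.7839, f(4.5) ≈ 2.9155, f(5.25) ≈ 3.0414.
Sum = Σ Δu_i · f(u_i).
Sum ≈ 7.0541.

7.0541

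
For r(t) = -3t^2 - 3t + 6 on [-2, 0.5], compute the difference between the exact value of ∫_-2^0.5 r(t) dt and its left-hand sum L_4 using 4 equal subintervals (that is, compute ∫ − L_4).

1.66015625

Exact integral: ∫_-2^0.5 r(t) dt = 12.5.
L_4 = 10.83984375.
Error = 12.5 − 10.83984375 = 1.66015625.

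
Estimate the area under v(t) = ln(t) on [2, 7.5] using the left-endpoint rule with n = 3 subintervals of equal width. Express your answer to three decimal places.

Δt = (7.5 − 2)/3 = 11/6.
Left endpoints: 2, 23/6, 17/3.
v(2) ≈ 0.693, v(23/6) ≈ 1.344, v(17/3) ≈ 1.735.
Sum = Δt · [v(2) + v(23/6) + v(17/3)].
Sum ≈ 6.914.

6.914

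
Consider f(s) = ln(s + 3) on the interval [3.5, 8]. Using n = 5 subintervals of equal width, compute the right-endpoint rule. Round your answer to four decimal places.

Δs = (8 − 3.5)/5 = 0.9.
Right endpoints: 4.4, 5.3, 6.2, 7.1, 8.
f(4.4) ≈ 2.0015, f(5.3) ≈ 2.1163, f(6.2) ≈ 2.2192, f(7.1) ≈ 2.3125, f(8) ≈ 2.3979.
Sum = Δs · [f(4.4) + f(5.3) + f(6.2) + f(7.1) + f(8)].
Sum ≈ 9.9426.

9.9426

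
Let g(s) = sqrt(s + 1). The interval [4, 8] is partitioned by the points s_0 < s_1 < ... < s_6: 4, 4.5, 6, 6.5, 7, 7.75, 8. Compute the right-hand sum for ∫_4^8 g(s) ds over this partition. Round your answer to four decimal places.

10.8933

Subinterval widths: 0.5, 1.5, 0.5, 0.5, 0.75, 0.25.
Right endpoints: 4.5, 6, 6.5, 7, 7.75, 8.
g(4.5) ≈ 2.3452, g(6) ≈ 2.6458, g(6.5) ≈ 2.7386, g(7) ≈ 2.8284, g(7.75) ≈ 2.9580, g(8) ≈ 3.0000.
Sum = Σ Δs_i · g(s_i).
Sum ≈ 10.8933.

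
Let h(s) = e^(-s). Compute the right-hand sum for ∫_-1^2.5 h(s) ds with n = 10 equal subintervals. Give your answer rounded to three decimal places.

2.202

Δs = (2.5 − (-1))/10 = 0.35.
Right endpoints: -0.65, -0.3, 0.05, 0.4, 0.75, 1.1, 1.45, 1.8, 2.15, 2.5.
h(-0.65) ≈ 1.916, h(-0.3) ≈ 1.350, h(0.05) ≈ 0.951, h(0.4) ≈ 0.670, h(0.75) ≈ 0.472, h(1.1) ≈ 0.333, h(1.45) ≈ 0.235, h(1.8) ≈ 0.165, h(2.15) ≈ 0.116, h(2.5) ≈ 0.082.
Sum = Δs · [h(-0.65) + h(-0.3) + h(0.05) + ...].
Sum ≈ 2.202.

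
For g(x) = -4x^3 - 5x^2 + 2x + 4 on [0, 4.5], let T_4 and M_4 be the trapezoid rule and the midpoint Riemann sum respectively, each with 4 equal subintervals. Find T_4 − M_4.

T_4 = -554.0625.
M_4 = -508.5.
T_4 − M_4 = -45.5625.

-45.5625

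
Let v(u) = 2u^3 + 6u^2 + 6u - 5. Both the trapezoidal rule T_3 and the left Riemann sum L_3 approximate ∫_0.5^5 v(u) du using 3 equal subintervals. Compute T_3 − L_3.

T_3 = 651.9375.
L_3 = 333.
T_3 − L_3 = 318.9375.

318.9375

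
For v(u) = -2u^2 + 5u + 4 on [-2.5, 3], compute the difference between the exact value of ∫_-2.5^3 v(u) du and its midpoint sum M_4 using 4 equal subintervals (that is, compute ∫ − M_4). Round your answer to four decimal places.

-1.7331

Exact integral: ∫_-2.5^3 v(u) du ≈ 0.458333.
M_4 = 2.19140625.
Error ≈ 0.458333 − 2.19140625 ≈ -1.7331.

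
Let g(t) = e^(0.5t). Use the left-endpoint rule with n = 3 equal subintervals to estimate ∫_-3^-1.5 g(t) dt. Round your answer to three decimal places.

Δt = (-1.5 − (-3))/3 = 0.5.
Left endpoints: -3, -2.5, -2.
g(-3) ≈ 0.223, g(-2.5) ≈ 0.287, g(-2) ≈ 0.368.
Sum = Δt · [g(-3) + g(-2.5) + g(-2)].
Sum ≈ 0.439.

0.439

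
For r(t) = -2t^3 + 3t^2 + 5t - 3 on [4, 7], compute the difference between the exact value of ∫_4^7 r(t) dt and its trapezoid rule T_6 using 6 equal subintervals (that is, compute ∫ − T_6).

3.75

Exact integral: ∫_4^7 r(t) dt = -720.
T_6 = -723.75.
Error = -720 − (-723.75) = 3.75.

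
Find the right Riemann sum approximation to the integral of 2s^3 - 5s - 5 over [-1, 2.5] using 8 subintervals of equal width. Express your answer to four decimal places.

Δs = (2.5 − (-1))/8 = 0.4375.
Right endpoints: -0.5625, -0.125, 0.3125, 0.75, 1.1875, 1.625, 2.0625, 2.5.
f(-0.5625) = -5209/2048, f(-0.125) = -4.37890625, f(0.3125) = -13315/2048, f(0.75) = -7.90625, f(1.1875) = -15541/2048, f(1.625) = -4.54296875, f(2.0625) = 4577/2048, f(2.5) = 13.75.
Sum = Δs · [f(-0.5625) + f(-0.125) + f(0.3125) + ...].
Sum ≈ -7.6460.

-7.6460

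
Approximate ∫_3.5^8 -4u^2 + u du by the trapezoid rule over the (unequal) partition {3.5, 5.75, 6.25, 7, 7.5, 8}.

-607.75

Subinterval widths: 2.25, 0.5, 0.75, 0.5, 0.5.
f(3.5) = -45.5, f(5.75) = -126.5, f(6.25) = -150, f(7) = -189, f(7.5) = -217.5, f(8) = -248.
On each subinterval the trapezoid contributes (Δu_i/2)·[f(u_{i-1}) + f(u_i)].
Sum = -607.75.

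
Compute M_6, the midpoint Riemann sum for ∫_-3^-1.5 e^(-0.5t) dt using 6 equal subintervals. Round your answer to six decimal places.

Δt = (-1.5 − (-3))/6 = 0.25.
Midpoints: -2.875, -2.625, -2.375, -2.125, -1.875, -1.625.
f(-2.875) ≈ 4.210157, f(-2.625) ≈ 3.715451, f(-2.375) ≈ 3.278874, f(-2.125) ≈ 2.893596, f(-1.875) ≈ 2.553589, f(-1.625) ≈ 2.253535.
Sum = Δt · [f(-2.875) + f(-2.625) + f(-2.375) + ...].
Sum ≈ 4.726300.

4.726300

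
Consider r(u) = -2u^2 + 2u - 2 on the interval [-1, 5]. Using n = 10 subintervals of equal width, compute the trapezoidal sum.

Δu = (5 − (-1))/10 = 0.6.
r(-1) = -6, r(-0.4) = -3.12, r(0.2) = -1.68, r(0.8) = -1.68, r(1.4) = -3.12, r(2) = -6, r(2.6) = -10.32, r(3.2) = -16.08, r(3.8) = -23.28, r(4.4) = -31.92, r(5) = -42.
T_10 = (Δu/2)·[r(u_0) + 2r(u_1) + ... + 2r(u_{9}) + r(u_10)].
Sum = -72.72.

-72.72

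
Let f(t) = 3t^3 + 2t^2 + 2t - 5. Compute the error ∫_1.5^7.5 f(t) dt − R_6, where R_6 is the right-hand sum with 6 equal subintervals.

Exact integral: ∫_1.5^7.5 f(t) dt = 2672.25.
R_6 = 3402.5.
Error = 2672.25 − 3402.5 = -730.25.

-730.25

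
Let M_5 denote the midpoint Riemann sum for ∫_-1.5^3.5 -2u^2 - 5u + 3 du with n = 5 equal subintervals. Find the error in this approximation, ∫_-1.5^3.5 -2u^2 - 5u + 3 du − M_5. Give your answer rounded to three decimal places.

-0.833

Exact integral: ∫_-1.5^3.5 f(u) du ≈ -40.83333.
M_5 = -40.
Error ≈ -40.83333 − (-40) ≈ -0.833.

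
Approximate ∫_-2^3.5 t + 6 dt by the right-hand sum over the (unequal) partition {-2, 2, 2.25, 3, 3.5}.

Subinterval widths: 4, 0.25, 0.75, 0.5.
Right endpoints: 2, 2.25, 3, 3.5.
f(2) = 8, f(2.25) = 8.25, f(3) = 9, f(3.5) = 9.5.
Sum = Σ Δt_i · f(t_i).
Sum = 45.5625.

45.5625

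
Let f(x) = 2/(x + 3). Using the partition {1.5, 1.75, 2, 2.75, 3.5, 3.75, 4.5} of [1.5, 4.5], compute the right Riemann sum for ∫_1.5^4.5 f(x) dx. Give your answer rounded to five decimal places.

0.97098

Subinterval widths: 0.25, 0.25, 0.75, 0.75, 0.25, 0.75.
Right endpoints: 1.75, 2, 2.75, 3.5, 3.75, 4.5.
f(1.75) = 8/19, f(2) = 0.4, f(2.75) = 8/23, f(3.5) = 4/13, f(3.75) = 8/27, f(4.5) = 4/15.
Sum = Σ Δx_i · f(x_i).
Sum ≈ 0.97098.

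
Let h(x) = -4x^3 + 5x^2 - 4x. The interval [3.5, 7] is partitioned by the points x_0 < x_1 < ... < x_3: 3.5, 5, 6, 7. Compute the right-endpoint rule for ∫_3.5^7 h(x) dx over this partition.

-2455.5

Subinterval widths: 1.5, 1, 1.
Right endpoints: 5, 6, 7.
h(5) = -395, h(6) = -708, h(7) = -1155.
Sum = Σ Δx_i · h(x_i).
Sum = -2455.5.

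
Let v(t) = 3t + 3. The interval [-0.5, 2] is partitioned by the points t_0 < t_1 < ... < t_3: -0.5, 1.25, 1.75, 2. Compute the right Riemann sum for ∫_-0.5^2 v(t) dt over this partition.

Subinterval widths: 1.75, 0.5, 0.25.
Right endpoints: 1.25, 1.75, 2.
v(1.25) = 6.75, v(1.75) = 8.25, v(2) = 9.
Sum = Σ Δt_i · v(t_i).
Sum = 18.1875.

18.1875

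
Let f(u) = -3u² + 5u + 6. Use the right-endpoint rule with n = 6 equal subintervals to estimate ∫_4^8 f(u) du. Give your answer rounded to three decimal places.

-346.222

Δu = (8 − 4)/6 = 2/3.
Right endpoints: 14/3, 16/3, 6, 20/3, 22/3, 8.
f(14/3) = -36, f(16/3) = -158/3, f(6) = -72, f(20/3) = -94, f(22/3) = -356/3, f(8) = -146.
Sum = Δu · [f(14/3) + f(16/3) + f(6) + ...].
Sum ≈ -346.222.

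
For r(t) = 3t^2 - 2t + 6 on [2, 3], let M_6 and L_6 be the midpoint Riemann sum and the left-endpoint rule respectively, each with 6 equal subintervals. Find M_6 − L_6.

M_6 ≈ 19.99306.
L_6 ≈ 18.93056.
M_6 − L_6 = 1.0625.

1.0625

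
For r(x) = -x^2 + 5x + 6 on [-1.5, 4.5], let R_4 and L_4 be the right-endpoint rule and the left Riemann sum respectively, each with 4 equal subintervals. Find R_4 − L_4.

18

R_4 = 56.25.
L_4 = 38.25.
R_4 − L_4 = 18.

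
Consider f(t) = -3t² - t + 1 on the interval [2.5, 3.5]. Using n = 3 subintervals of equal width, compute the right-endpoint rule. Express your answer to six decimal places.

-32.472222

Δt = (3.5 − 2.5)/3 = 1/3.
Right endpoints: 17/6, 19/6, 3.5.
f(17/6) = -311/12, f(19/6) = -32.25, f(3.5) = -39.25.
Sum = Δt · [f(17/6) + f(19/6) + f(3.5)].
Sum ≈ -32.472222.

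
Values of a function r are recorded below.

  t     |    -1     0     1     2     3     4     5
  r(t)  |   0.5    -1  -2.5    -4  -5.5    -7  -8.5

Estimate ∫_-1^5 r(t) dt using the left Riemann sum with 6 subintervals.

-19.5

Δt = 1.
Sum = 1·[0.5 + (-1) + (-2.5) + (-4) + (-5.5) + (-7)] = -19.5.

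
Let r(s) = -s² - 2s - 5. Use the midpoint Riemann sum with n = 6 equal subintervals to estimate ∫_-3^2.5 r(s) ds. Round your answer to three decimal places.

Δs = (2.5 − (-3))/6 = 11/12.
Midpoints: -61/24, -1.625, -17/24, 5/24, 1.125, 49/24.
r(-61/24) = -3673/576, r(-1.625) = -4.390625, r(-17/24) = -2353/576, r(5/24) = -3145/576, r(1.125) = -8.515625, r(49/24) = -7633/576.
Sum = Δs · [r(-61/24) + r(-1.625) + r(-17/24) + ...].
Sum ≈ -38.573.

-38.573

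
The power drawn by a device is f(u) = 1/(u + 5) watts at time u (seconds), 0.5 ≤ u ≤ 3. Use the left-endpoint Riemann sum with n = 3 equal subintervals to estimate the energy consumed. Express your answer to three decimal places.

Δu = (3 − 0.5)/3 = 5/6.
Left endpoints: 0.5, 4/3, 13/6.
f(0.5) = 2/11, f(4/3) = 3/19, f(13/6) = 6/43.
Sum = Δu · [f(0.5) + f(4/3) + f(13/6)].
Sum ≈ 0.399.

0.399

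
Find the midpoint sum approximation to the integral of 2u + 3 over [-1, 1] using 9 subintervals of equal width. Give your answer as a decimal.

6

Δu = (1 − (-1))/9 = 2/9.
Midpoints: -8/9, -2/3, -4/9, -2/9, 0, 2/9, 4/9, 2/3, 8/9.
f(-8/9) = 11/9, f(-2/3) = 5/3, f(-4/9) = 19/9, f(-2/9) = 23/9, f(0) = 3, f(2/9) = 31/9, f(4/9) = 35/9, f(2/3) = 13/3, f(8/9) = 43/9.
Sum = Δu · [f(-8/9) + f(-2/3) + f(-4/9) + ...].
Sum = 6.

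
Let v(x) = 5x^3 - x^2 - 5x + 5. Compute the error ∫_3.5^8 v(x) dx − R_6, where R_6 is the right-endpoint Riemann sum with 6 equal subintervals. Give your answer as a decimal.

Exact integral: ∫_3.5^8 v(x) dx = 4669.171875.
R_6 = 5556.90234375.
Error = 4669.171875 − 5556.90234375 = -887.73046875.

-887.73046875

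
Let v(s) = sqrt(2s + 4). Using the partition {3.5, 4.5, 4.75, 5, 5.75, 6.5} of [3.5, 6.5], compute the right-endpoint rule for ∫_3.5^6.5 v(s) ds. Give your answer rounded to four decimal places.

Subinterval widths: 1, 0.25, 0.25, 0.75, 0.75.
Right endpoints: 4.5, 4.75, 5, 5.75, 6.5.
v(4.5) ≈ 3.6056, v(4.75) ≈ 3.6742, v(5) ≈ 3.7417, v(5.75) ≈ 3.9370, v(6.5) ≈ 4.1231.
Sum = Σ Δs_i · v(s_i).
Sum ≈ 11.5046.

11.5046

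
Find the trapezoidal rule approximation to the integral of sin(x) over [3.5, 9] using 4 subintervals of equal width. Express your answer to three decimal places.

Δx = (9 − 3.5)/4 = 1.375.
f(3.5) ≈ -0.351, f(4.875) ≈ -0.987, f(6.25) ≈ -0.033, f(7.625) ≈ 0.974, f(9) ≈ 0.412.
T_4 = (Δx/2)·[f(x_0) + 2f(x_1) + 2f(x_2) + 2f(x_3) + f(x_4)].
Sum ≈ -0.021.

-0.021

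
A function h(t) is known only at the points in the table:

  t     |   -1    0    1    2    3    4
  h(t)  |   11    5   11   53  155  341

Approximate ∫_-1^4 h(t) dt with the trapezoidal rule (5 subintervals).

400

Δt = 1.
T_5 = (1/2)·[11 + 2·5 + 2·11 + 2·53 + 2·155 + 341] = 400.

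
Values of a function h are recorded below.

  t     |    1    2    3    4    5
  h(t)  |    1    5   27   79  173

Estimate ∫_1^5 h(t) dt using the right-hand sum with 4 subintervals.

284

Δt = 1.
Sum = 1·[5 + 27 + 79 + 173] = 284.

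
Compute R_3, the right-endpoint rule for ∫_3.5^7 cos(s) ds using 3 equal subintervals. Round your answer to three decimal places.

1.877

Δs = (7 − 3.5)/3 = 7/6.
Right endpoints: 14/3, 35/6, 7.
f(14/3) ≈ -0.046, f(35/6) ≈ 0.901, f(7) ≈ 0.754.
Sum = Δs · [f(14/3) + f(35/6) + f(7)].
Sum ≈ 1.877.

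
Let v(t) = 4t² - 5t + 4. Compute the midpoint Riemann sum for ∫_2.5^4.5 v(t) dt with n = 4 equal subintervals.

Δt = (4.5 − 2.5)/4 = 0.5.
Midpoints: 2.75, 3.25, 3.75, 4.25.
v(2.75) = 20.5, v(3.25) = 30, v(3.75) = 41.5, v(4.25) = 55.
Sum = Δt · [v(2.75) + v(3.25) + v(3.75) + v(4.25)].
Sum = 73.5.

73.5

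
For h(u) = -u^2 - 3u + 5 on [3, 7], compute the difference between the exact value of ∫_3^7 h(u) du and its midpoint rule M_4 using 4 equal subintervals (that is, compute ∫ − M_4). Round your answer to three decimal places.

-0.333

Exact integral: ∫_3^7 h(u) du ≈ -145.33333.
M_4 = -145.
Error ≈ -145.33333 − (-145) ≈ -0.333.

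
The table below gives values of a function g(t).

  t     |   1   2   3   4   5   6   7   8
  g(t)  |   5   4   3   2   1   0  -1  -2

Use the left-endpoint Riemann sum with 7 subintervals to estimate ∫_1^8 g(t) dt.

14

Δt = 1.
Sum = 1·[5 + 4 + 3 + 2 + 1 + 0 + (-1)] = 14.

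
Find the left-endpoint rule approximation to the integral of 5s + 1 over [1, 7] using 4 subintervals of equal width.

103.5

Δs = (7 − 1)/4 = 1.5.
Left endpoints: 1, 2.5, 4, 5.5.
f(1) = 6, f(2.5) = 13.5, f(4) = 21, f(5.5) = 28.5.
Sum = Δs · [f(1) + f(2.5) + f(4) + f(5.5)].
Sum = 103.5.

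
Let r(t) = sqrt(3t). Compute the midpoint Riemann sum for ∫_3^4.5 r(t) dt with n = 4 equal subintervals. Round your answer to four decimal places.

5.0232

Δt = (4.5 − 3)/4 = 0.375.
Midpoints: 3.1875, 3.5625, 3.9375, 4.3125.
r(3.1875) ≈ 3.0923, r(3.5625) ≈ 3.2692, r(3.9375) ≈ 3.4369, r(4.3125) ≈ 3.5969.
Sum = Δt · [r(3.1875) + r(3.5625) + r(3.9375) + r(4.3125)].
Sum ≈ 5.0232.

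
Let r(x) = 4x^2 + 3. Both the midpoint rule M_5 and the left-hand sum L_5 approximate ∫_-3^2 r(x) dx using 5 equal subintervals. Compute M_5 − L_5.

M_5 = 60.
L_5 = 75.
M_5 − L_5 = -15.

-15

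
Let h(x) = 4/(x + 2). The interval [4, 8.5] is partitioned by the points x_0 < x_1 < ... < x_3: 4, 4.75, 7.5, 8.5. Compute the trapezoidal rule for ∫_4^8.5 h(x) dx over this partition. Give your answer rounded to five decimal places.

2.26699

Subinterval widths: 0.75, 2.75, 1.
h(4) = 2/3, h(4.75) = 16/27, h(7.5) = 8/19, h(8.5) = 8/21.
On each subinterval the trapezoid contributes (Δx_i/2)·[h(x_{i-1}) + h(x_i)].
Sum ≈ 2.26699.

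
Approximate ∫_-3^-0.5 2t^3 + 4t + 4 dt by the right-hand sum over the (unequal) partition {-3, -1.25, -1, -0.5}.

Subinterval widths: 1.75, 0.25, 0.5.
Right endpoints: -1.25, -1, -0.5.
f(-1.25) = -4.90625, f(-1) = -2, f(-0.5) = 1.75.
Sum = Σ Δt_i · f(t_i).
Sum = -8.2109375.

-8.2109375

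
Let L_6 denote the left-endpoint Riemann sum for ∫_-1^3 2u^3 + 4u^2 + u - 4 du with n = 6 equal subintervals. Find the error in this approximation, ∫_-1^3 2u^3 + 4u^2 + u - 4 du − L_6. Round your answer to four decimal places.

27.7037

Exact integral: ∫_-1^3 f(u) du ≈ 65.333333.
L_6 ≈ 37.629630.
Error ≈ 65.333333 − 37.629630 ≈ 27.7037.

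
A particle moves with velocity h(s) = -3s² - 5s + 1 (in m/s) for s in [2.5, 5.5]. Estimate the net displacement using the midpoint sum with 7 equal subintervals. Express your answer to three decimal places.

-207.612

Δs = (5.5 − 2.5)/7 = 3/7.
Midpoints: 19/7, 22/7, 25/7, 4, 31/7, 34/7, 37/7.
h(19/7) = -1699/49, h(22/7) = -2173/49, h(25/7) = -2701/49, h(4) = -67, h(31/7) = -3919/49, h(34/7) = -4609/49, h(37/7) = -5353/49.
Sum = Δs · [h(19/7) + h(22/7) + h(25/7) + ...].
Sum ≈ -207.612.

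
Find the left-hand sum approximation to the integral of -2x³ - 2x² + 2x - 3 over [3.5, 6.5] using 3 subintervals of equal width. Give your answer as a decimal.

-708.25

Δx = (6.5 − 3.5)/3 = 1.
Left endpoints: 3.5, 4.5, 5.5.
f(3.5) = -106.25, f(4.5) = -216.75, f(5.5) = -385.25.
Sum = Δx · [f(3.5) + f(4.5) + f(5.5)].
Sum = -708.25.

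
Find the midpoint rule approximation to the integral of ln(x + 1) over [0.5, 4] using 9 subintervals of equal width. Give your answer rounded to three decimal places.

3.942

Δx = (4 − 0.5)/9 = 7/18.
Midpoints: 25/36, 13/12, 53/36, 67/36, 2.25, 95/36, 109/36, 41/12, 137/36.
f(25/36) ≈ 0.527, f(13/12) ≈ 0.734, f(53/36) ≈ 0.905, f(67/36) ≈ 1.051, f(2.25) ≈ 1.179, f(95/36) ≈ 1.292, f(109/36) ≈ 1.393, f(41/12) ≈ 1.485, f(137/36) ≈ 1.570.
Sum = Δx · [f(25/36) + f(13/12) + f(53/36) + ...].
Sum ≈ 3.942.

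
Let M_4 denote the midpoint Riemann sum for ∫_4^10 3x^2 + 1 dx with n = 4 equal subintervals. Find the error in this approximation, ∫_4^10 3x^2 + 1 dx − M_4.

3.375

Exact integral: ∫_4^10 f(x) dx = 942.
M_4 = 938.625.
Error = 942 − 938.625 = 3.375.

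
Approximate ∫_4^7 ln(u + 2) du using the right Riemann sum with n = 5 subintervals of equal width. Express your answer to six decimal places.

6.144438

Δu = (7 − 4)/5 = 0.6.
Right endpoints: 4.6, 5.2, 5.8, 6.4, 7.
f(4.6) ≈ 1.887070, f(5.2) ≈ 1.974081, f(5.8) ≈ 2.054124, f(6.4) ≈ 2.128232, f(7) ≈ 2.197225.
Sum = Δu · [f(4.6) + f(5.2) + f(5.8) + f(6.4) + f(7)].
Sum ≈ 6.144438.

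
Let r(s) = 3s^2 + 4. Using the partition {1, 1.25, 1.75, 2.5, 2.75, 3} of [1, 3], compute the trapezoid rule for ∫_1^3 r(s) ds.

34.296875

Subinterval widths: 0.25, 0.5, 0.75, 0.25, 0.25.
r(1) = 7, r(1.25) = 8.6875, r(1.75) = 13.1875, r(2.5) = 22.75, r(2.75) = 26.6875, r(3) = 31.
On each subinterval the trapezoid contributes (Δs_i/2)·[r(s_{i-1}) + r(s_i)].
Sum = 34.296875.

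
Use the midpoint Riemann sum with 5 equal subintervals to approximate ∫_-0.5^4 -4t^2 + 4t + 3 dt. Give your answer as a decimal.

Δt = (4 − (-0.5))/5 = 0.9.
Midpoints: -0.05, 0.85, 1.75, 2.65, 3.55.
f(-0.05) = 2.79, f(0.85) = 3.51, f(1.75) = -2.25, f(2.65) = -14.49, f(3.55) = -33.21.
Sum = Δt · [f(-0.05) + f(0.85) + f(1.75) + f(2.65) + f(3.55)].
Sum = -39.285.

-39.285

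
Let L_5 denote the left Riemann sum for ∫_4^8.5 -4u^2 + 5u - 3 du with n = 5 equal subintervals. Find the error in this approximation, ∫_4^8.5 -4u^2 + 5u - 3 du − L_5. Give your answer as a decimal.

Exact integral: ∫_4^8.5 f(u) du = -606.375.
L_5 = -517.68.
Error = -606.375 − (-517.68) = -88.695.

-88.695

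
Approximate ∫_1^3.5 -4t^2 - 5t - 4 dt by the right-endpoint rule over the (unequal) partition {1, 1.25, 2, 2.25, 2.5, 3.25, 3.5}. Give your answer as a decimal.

Subinterval widths: 0.25, 0.75, 0.25, 0.25, 0.75, 0.25.
Right endpoints: 1.25, 2, 2.25, 2.5, 3.25, 3.5.
f(1.25) = -16.5, f(2) = -30, f(2.25) = -35.5, f(2.5) = -41.5, f(3.25) = -62.5, f(3.5) = -70.5.
Sum = Σ Δt_i · f(t_i).
Sum = -110.375.

-110.375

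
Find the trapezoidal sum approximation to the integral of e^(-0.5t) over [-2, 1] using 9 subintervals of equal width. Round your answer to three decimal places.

4.233

Δt = (1 − (-2))/9 = 1/3.
f(-2) ≈ 2.718, f(-5/3) ≈ 2.301, f(-4/3) ≈ 1.948, f(-1) ≈ 1.649, f(-2/3) ≈ 1.396, f(-1/3) ≈ 1.181, f(0) ≈ 1.000, f(1/3) ≈ 0.846, f(2/3) ≈ 0.717, f(1) ≈ 0.607.
T_9 = (Δt/2)·[f(t_0) + 2f(t_1) + ... + 2f(t_{8}) + f(t_9)].
Sum ≈ 4.233.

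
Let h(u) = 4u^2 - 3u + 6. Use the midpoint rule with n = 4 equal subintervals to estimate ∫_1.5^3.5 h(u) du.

Δu = (3.5 − 1.5)/4 = 0.5.
Midpoints: 1.75, 2.25, 2.75, 3.25.
h(1.75) = 13, h(2.25) = 19.5, h(2.75) = 28, h(3.25) = 38.5.
Sum = Δu · [h(1.75) + h(2.25) + h(2.75) + h(3.25)].
Sum = 49.5.

49.5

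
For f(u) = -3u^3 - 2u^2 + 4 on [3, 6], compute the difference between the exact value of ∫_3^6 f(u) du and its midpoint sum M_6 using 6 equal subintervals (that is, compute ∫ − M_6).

Exact integral: ∫_3^6 f(u) du = -1025.25.
M_6 = -1022.59375.
Error = -1025.25 − (-1022.59375) = -2.65625.

-2.65625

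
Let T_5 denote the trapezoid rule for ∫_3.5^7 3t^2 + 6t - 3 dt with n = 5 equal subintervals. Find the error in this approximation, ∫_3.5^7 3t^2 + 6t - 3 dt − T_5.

-0.8575

Exact integral: ∫_3.5^7 f(t) dt = 399.875.
T_5 = 400.7325.
Error = 399.875 − 400.7325 = -0.8575.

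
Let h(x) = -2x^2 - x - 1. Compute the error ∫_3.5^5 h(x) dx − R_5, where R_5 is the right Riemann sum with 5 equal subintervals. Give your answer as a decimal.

Exact integral: ∫_3.5^5 h(x) dx = -62.625.
R_5 = -66.72.
Error = -62.625 − (-66.72) = 4.095.

4.095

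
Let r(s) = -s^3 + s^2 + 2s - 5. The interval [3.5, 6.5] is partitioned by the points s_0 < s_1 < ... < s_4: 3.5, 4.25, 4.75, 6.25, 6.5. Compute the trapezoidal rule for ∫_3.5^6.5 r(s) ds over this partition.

Subinterval widths: 0.75, 0.5, 1.5, 0.25.
r(3.5) = -28.625, r(4.25) = -55.203125, r(4.75) = -80.109375, r(6.25) = -197.578125, r(6.5) = -224.375.
On each subinterval the trapezoid contributes (Δs_i/2)·[r(s_{i-1}) + r(s_i)].
Sum = -326.2734375.

-326.2734375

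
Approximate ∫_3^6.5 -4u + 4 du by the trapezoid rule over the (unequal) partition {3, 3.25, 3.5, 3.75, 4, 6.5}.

-52.5

Subinterval widths: 0.25, 0.25, 0.25, 0.25, 2.5.
f(3) = -8, f(3.25) = -9, f(3.5) = -10, f(3.75) = -11, f(4) = -12, f(6.5) = -22.
On each subinterval the trapezoid contributes (Δu_i/2)·[f(u_{i-1}) + f(u_i)].
Sum = -52.5.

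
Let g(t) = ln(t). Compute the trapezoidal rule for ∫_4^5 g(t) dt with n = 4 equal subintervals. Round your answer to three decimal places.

1.502

Δt = (5 − 4)/4 = 0.25.
g(4) ≈ 1.386, g(4.25) ≈ 1.447, g(4.5) ≈ 1.504, g(4.75) ≈ 1.558, g(5) ≈ 1.609.
T_4 = (Δt/2)·[g(t_0) + 2g(t_1) + 2g(t_2) + 2g(t_3) + g(t_4)].
Sum ≈ 1.502.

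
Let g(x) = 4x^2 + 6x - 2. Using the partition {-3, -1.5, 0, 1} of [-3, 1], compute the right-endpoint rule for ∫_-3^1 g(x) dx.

Subinterval widths: 1.5, 1.5, 1.
Right endpoints: -1.5, 0, 1.
g(-1.5) = -2, g(0) = -2, g(1) = 8.
Sum = Σ Δx_i · g(x_i).
Sum = 2.

2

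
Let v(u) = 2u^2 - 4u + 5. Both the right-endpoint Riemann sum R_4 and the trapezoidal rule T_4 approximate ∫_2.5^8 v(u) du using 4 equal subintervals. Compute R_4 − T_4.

64.28125

R_4 = 310.6640625.
T_4 = 246.3828125.
R_4 − T_4 = 64.28125.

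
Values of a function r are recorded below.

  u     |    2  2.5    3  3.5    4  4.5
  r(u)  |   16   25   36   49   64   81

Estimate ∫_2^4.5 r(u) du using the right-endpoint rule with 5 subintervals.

Δu = 0.5.
Sum = 0.5·[25 + 36 + 49 + 64 + 81] = 127.5.

127.5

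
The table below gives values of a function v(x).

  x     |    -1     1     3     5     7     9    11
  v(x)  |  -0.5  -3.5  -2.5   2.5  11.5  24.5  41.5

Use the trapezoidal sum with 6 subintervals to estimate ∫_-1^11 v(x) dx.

106

Δx = 2.
T_6 = (2/2)·[(-0.5) + 2·(-3.5) + 2·(-2.5) + 2·2.5 + 2·11.5 + 2·24.5 + 41.5] = 106.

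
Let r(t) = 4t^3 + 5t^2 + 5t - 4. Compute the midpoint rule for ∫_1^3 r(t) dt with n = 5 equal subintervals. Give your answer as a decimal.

Δt = (3 − 1)/5 = 0.4.
Midpoints: 1.2, 1.6, 2, 2.4, 2.8.
r(1.2) = 16.112, r(1.6) = 33.184, r(2) = 58, r(2.4) = 92.096, r(2.8) = 137.008.
Sum = Δt · [r(1.2) + r(1.6) + r(2) + r(2.4) + r(2.8)].
Sum = 134.56.

134.56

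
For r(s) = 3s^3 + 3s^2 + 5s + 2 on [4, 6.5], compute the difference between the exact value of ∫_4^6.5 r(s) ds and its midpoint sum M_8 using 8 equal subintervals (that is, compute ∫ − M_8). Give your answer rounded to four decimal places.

1.0223

Exact integral: ∫_4^6.5 r(s) ds = 1428.046875.
M_8 ≈ 1427.024536.
Error ≈ 1428.046875 − 1427.024536 ≈ 1.0223.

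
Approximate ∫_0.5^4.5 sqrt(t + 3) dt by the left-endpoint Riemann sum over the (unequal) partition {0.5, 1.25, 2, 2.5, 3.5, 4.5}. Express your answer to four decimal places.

8.9620

Subinterval widths: 0.75, 0.75, 0.5, 1, 1.
Left endpoints: 0.5, 1.25, 2, 2.5, 3.5.
f(0.5) ≈ 1.8708, f(1.25) ≈ 2.0616, f(2) ≈ 2.2361, f(2.5) ≈ 2.3452, f(3.5) ≈ 2.5495.
Sum = Σ Δt_i · f(t_i).
Sum ≈ 8.9620.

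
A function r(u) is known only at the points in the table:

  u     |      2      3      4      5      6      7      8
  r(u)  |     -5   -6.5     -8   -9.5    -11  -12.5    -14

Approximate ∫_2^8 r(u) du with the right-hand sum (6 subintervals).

-61.5

Δu = 1.
Sum = 1·[(-6.5) + (-8) + (-9.5) + (-11) + (-12.5) + (-14)] = -61.5.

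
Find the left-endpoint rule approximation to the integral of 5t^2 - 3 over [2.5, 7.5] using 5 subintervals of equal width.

Δt = (7.5 − 2.5)/5 = 1.
Left endpoints: 2.5, 3.5, 4.5, 5.5, 6.5.
f(2.5) = 28.25, f(3.5) = 58.25, f(4.5) = 98.25, f(5.5) = 148.25, f(6.5) = 208.25.
Sum = Δt · [f(2.5) + f(3.5) + f(4.5) + f(5.5) + f(6.5)].
Sum = 541.25.

541.25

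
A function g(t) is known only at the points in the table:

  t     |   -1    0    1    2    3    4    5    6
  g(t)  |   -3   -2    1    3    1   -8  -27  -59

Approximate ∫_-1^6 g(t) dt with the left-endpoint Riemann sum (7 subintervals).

-35

Δt = 1.
Sum = 1·[(-3) + (-2) + 1 + 3 + 1 + (-8) + (-27)] = -35.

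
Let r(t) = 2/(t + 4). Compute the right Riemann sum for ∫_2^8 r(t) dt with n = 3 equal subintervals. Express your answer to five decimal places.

Δt = (8 − 2)/3 = 2.
Right endpoints: 4, 6, 8.
r(4) = 0.25, r(6) = 0.2, r(8) = 1/6.
Sum = Δt · [r(4) + r(6) + r(8)].
Sum ≈ 1.23333.

1.23333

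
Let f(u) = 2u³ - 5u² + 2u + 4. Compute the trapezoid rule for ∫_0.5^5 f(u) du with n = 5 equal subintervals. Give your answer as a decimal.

Δu = (5 − 0.5)/5 = 0.9.
f(0.5) = 4, f(1.4) = 2.488, f(2.3) = 6.484, f(3.2) = 24.736, f(4.1) = 65.992, f(5) = 139.
T_5 = (Δu/2)·[f(u_0) + 2f(u_1) + ... + 2f(u_{4}) + f(u_5)].
Sum = 154.08.

154.08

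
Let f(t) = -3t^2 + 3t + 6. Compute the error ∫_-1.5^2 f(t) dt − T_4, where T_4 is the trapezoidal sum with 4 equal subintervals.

1.33984375

Exact integral: ∫_-1.5^2 f(t) dt = 12.25.
T_4 = 10.91015625.
Error = 12.25 − 10.91015625 = 1.33984375.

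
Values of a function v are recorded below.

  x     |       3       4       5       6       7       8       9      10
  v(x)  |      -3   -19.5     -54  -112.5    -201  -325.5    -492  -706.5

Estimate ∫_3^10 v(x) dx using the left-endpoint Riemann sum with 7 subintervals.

Δx = 1.
Sum = 1·[(-3) + (-19.5) + (-54) + (-112.5) + (-201) + (-325.5) + (-492)] = -1207.5.

-1207.5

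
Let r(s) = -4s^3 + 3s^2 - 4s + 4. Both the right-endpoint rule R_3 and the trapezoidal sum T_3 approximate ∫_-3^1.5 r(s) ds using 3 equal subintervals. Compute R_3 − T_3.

-119.8125

R_3 = 38.25.
T_3 = 158.0625.
R_3 − T_3 = -119.8125.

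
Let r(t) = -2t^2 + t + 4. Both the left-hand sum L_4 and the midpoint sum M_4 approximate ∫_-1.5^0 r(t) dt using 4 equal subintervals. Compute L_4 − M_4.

L_4 = 1.4296875.
M_4 = 2.66015625.
L_4 − M_4 = -1.23046875.

-1.23046875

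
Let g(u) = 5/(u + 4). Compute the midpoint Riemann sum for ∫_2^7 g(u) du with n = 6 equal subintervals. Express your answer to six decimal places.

Δu = (7 − 2)/6 = 5/6.
Midpoints: 29/12, 3.25, 49/12, 59/12, 5.75, 79/12.
g(29/12) = 60/77, g(3.25) = 20/29, g(49/12) = 60/97, g(59/12) = 60/107, g(5.75) = 20/39, g(79/12) = 60/127.
Sum = Δu · [g(29/12) + g(3.25) + g(49/12) + ...].
Sum ≈ 3.027868.

3.027868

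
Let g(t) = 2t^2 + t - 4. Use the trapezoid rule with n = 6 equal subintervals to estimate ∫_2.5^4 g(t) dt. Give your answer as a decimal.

31.15625

Δt = (4 − 2.5)/6 = 0.25.
g(2.5) = 11, g(2.75) = 13.875, g(3) = 17, g(3.25) = 20.375, g(3.5) = 24, g(3.75) = 27.875, g(4) = 32.
T_6 = (Δt/2)·[g(t_0) + 2g(t_1) + ... + 2g(t_{5}) + g(t_6)].
Sum = 31.15625.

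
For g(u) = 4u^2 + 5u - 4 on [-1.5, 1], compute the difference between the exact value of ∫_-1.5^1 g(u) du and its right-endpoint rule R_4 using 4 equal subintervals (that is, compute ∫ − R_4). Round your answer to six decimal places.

-2.994792

Exact integral: ∫_-1.5^1 g(u) du ≈ -7.29166667.
R_4 = -4.296875.
Error ≈ -7.29166667 − (-4.296875) ≈ -2.994792.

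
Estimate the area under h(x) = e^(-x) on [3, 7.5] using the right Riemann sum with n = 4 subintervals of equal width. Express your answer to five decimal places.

Δx = (7.5 − 3)/4 = 1.125.
Right endpoints: 4.125, 5.25, 6.375, 7.5.
h(4.125) ≈ 0.01616, h(5.25) ≈ 0.00525, h(6.375) ≈ 0.00170, h(7.5) ≈ 0.00055.
Sum = Δx · [h(4.125) + h(5.25) + h(6.375) + h(7.5)].
Sum ≈ 0.02663.

0.02663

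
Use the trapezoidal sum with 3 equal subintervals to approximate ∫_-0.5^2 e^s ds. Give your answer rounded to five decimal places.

Δs = (2 − (-0.5))/3 = 5/6.
f(-0.5) ≈ 0.60653, f(1/3) ≈ 1.39561, f(7/6) ≈ 3.21127, f(2) ≈ 7.38906.
T_3 = (Δs/2)·[f(s_0) + 2f(s_1) + 2f(s_2) + f(s_3)].
Sum ≈ 7.17056.

7.17056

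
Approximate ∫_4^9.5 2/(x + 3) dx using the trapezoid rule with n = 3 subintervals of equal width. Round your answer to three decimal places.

Δx = (9.5 − 4)/3 = 11/6.
f(4) = 2/7, f(35/6) = 12/53, f(23/3) = 0.1875, f(9.5) = 0.16.
T_3 = (Δx/2)·[f(x_0) + 2f(x_1) + 2f(x_2) + f(x_3)].
Sum ≈ 1.167.

1.167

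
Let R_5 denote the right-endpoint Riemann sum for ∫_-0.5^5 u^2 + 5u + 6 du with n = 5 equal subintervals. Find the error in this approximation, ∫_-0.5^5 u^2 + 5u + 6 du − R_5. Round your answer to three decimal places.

-29.847

Exact integral: ∫_-0.5^5 f(u) du ≈ 136.58333.
R_5 = 166.43.
Error ≈ 136.58333 − 166.43 ≈ -29.847.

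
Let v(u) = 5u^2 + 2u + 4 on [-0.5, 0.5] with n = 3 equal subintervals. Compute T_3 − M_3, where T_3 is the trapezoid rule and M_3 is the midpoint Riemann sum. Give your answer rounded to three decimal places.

T_3 ≈ 4.50926.
M_3 ≈ 4.37037.
T_3 − M_3 ≈ 0.139.

0.139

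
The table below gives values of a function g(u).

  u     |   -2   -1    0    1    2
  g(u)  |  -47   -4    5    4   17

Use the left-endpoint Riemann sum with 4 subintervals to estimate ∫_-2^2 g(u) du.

Δu = 1.
Sum = 1·[(-47) + (-4) + 5 + 4] = -42.

-42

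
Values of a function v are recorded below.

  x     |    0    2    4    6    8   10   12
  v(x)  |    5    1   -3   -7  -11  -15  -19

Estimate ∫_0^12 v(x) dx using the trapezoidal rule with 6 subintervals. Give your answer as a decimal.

-84

Δx = 2.
T_6 = (2/2)·[5 + 2·1 + 2·(-3) + 2·(-7) + 2·(-11) + 2·(-15) + (-19)] = -84.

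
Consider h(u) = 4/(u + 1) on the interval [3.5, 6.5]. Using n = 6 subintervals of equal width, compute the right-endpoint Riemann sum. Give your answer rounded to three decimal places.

1.957

Δu = (6.5 − 3.5)/6 = 0.5.
Right endpoints: 4, 4.5, 5, 5.5, 6, 6.5.
h(4) = 0.8, h(4.5) = 8/11, h(5) = 2/3, h(5.5) = 8/13, h(6) = 4/7, h(6.5) = 8/15.
Sum = Δu · [h(4) + h(4.5) + h(5) + ...].
Sum ≈ 1.957.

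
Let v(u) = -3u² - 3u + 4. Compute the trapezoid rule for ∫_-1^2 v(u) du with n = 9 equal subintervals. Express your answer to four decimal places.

-1.6667

Δu = (2 − (-1))/9 = 1/3.
v(-1) = 4, v(-2/3) = 14/3, v(-1/3) = 14/3, v(0) = 4, v(1/3) = 8/3, v(2/3) = 2/3, v(1) = -2, v(4/3) = -16/3, v(5/3) = -28/3, v(2) = -14.
T_9 = (Δu/2)·[v(u_0) + 2v(u_1) + ... + 2v(u_{8}) + v(u_9)].
Sum ≈ -1.6667.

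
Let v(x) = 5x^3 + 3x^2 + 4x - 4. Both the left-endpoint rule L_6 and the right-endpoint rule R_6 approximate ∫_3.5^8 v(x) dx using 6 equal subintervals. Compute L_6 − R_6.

L_6 = 4580.12109375.
R_6 = 6469.27734375.
L_6 − R_6 = -1889.15625.

-1889.15625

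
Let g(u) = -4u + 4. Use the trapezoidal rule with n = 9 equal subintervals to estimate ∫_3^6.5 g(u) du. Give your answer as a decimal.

-52.5

Δu = (6.5 − 3)/9 = 7/18.
g(3) = -8, g(61/18) = -86/9, g(34/9) = -100/9, g(25/6) = -38/3, g(41/9) = -128/9, g(89/18) = -142/9, g(16/3) = -52/3, g(103/18) = -170/9, g(55/9) = -184/9, g(6.5) = -22.
T_9 = (Δu/2)·[g(u_0) + 2g(u_1) + ... + 2g(u_{8}) + g(u_9)].
Sum = -52.5.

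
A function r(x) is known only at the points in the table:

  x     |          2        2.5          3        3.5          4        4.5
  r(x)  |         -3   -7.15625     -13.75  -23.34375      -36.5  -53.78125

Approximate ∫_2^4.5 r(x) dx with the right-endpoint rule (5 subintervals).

-67.265625

Δx = 0.5.
Sum = 0.5·[(-7.15625) + (-13.75) + (-23.34375) + (-36.5) + (-53.78125)] = -67.265625.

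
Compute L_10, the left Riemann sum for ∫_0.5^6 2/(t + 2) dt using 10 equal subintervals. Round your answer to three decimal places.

Δt = (6 − 0.5)/10 = 0.55.
Left endpoints: 0.5, 1.05, 1.6, 2.15, 2.7, 3.25, 3.8, 4.35, 4.9, 5.45.
f(0.5) = 0.8, f(1.05) = 40/61, f(1.6) = 5/9, f(2.15) = 40/83, f(2.7) = 20/47, f(3.25) = 8/21, f(3.8) = 10/29, f(4.35) = 40/127, f(4.9) = 20/69, f(5.45) = 40/149.
Sum = Δt · [f(0.5) + f(1.05) + f(1.6) + ...].
Sum ≈ 2.485.

2.485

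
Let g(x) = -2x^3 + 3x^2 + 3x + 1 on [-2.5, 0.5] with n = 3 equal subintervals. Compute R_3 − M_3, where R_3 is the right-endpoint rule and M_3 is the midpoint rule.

-13.5

R_3 = 13.5.
M_3 = 27.
R_3 − M_3 = -13.5.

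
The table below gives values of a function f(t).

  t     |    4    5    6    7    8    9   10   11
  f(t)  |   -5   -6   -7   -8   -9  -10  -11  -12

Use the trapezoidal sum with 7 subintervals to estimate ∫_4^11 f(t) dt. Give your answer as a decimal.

Δt = 1.
T_7 = (1/2)·[(-5) + 2·(-6) + 2·(-7) + 2·(-8) + 2·(-9) + 2·(-10) + 2·(-11) + (-12)] = -59.5.

-59.5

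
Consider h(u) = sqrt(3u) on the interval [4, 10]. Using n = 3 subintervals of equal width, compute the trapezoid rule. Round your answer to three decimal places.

Δu = (10 − 4)/3 = 2.
h(4) ≈ 3.464, h(6) ≈ 4.243, h(8) ≈ 4.899, h(10) ≈ 5.477.
T_3 = (Δu/2)·[h(u_0) + 2h(u_1) + 2h(u_2) + h(u_3)].
Sum ≈ 27.225.

27.225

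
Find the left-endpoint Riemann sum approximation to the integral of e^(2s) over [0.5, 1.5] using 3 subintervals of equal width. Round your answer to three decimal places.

6.108

Δs = (1.5 − 0.5)/3 = 1/3.
Left endpoints: 0.5, 5/6, 7/6.
f(0.5) ≈ 2.718, f(5/6) ≈ 5.294, f(7/6) ≈ 10.312.
Sum = Δs · [f(0.5) + f(5/6) + f(7/6)].
Sum ≈ 6.108.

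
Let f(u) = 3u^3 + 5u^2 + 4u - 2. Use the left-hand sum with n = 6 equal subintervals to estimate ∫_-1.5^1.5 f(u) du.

-2.1875

Δu = (1.5 − (-1.5))/6 = 0.5.
Left endpoints: -1.5, -1, -0.5, 0, 0.5, 1.
f(-1.5) = -6.875, f(-1) = -4, f(-0.5) = -3.125, f(0) = -2, f(0.5) = 1.625, f(1) = 10.
Sum = Δu · [f(-1.5) + f(-1) + f(-0.5) + ...].
Sum = -2.1875.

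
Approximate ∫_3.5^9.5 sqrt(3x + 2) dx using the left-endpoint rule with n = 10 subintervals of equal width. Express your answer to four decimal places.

Δx = (9.5 − 3.5)/10 = 0.6.
Left endpoints: 3.5, 4.1, 4.7, 5.3, 5.9, 6.5, 7.1, 7.7, 8.3, 8.9.
f(3.5) ≈ 3.5355, f(4.1) ≈ 3.7815, f(4.7) ≈ 4.0125, f(5.3) ≈ 4.2308, f(5.9) ≈ 4.4385, f(6.5) ≈ 4.6368, f(7.1) ≈ 4.8270, f(7.7) ≈ 5.0100, f(8.3) ≈ 5.1865, f(8.9) ≈ 5.3572.
Sum = Δx · [f(3.5) + f(4.1) + f(4.7) + ...].
Sum ≈ 27.0099.

27.0099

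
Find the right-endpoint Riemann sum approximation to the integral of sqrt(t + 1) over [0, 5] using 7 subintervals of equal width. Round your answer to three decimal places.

9.637

Δt = (5 − 0)/7 = 5/7.
Right endpoints: 5/7, 10/7, 15/7, 20/7, 25/7, 30/7, 5.
f(5/7) ≈ 1.309, f(10/7) ≈ 1.558, f(15/7) ≈ 1.773, f(20/7) ≈ 1.964, f(25/7) ≈ 2.138, f(30/7) ≈ 2.299, f(5) ≈ 2.449.
Sum = Δt · [f(5/7) + f(10/7) + f(15/7) + ...].
Sum ≈ 9.637.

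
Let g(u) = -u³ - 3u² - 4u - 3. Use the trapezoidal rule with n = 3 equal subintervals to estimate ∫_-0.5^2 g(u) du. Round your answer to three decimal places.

-28.628

Δu = (2 − (-0.5))/3 = 5/6.
g(-0.5) = -1.625, g(1/3) = -127/27, g(7/6) = -2881/216, g(2) = -31.
T_3 = (Δu/2)·[g(u_0) + 2g(u_1) + 2g(u_2) + g(u_3)].
Sum ≈ -28.628.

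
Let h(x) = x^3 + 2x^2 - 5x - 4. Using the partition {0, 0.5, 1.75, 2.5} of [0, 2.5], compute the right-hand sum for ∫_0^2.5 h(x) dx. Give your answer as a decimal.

Subinterval widths: 0.5, 1.25, 0.75.
Right endpoints: 0.5, 1.75, 2.5.
h(0.5) = -5.875, h(1.75) = -1.265625, h(2.5) = 11.625.
Sum = Σ Δx_i · h(x_i).
Sum = 4.19921875.

4.19921875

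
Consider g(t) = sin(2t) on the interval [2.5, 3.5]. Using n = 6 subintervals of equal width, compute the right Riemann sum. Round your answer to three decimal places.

-0.098

Δt = (3.5 − 2.5)/6 = 1/6.
Right endpoints: 8/3, 17/6, 3, 19/6, 10/3, 3.5.
g(8/3) ≈ -0.813, g(17/6) ≈ -0.578, g(3) ≈ -0.279, g(19/6) ≈ 0.050, g(10/3) ≈ 0.374, g(3.5) ≈ 0.657.
Sum = Δt · [g(8/3) + g(17/6) + g(3) + ...].
Sum ≈ -0.098.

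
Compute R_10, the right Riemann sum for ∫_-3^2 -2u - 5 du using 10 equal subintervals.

Δu = (2 − (-3))/10 = 0.5.
Right endpoints: -2.5, -2, -1.5, -1, -0.5, 0, 0.5, 1, 1.5, 2.
f(-2.5) = 0, f(-2) = -1, f(-1.5) = -2, f(-1) = -3, f(-0.5) = -4, f(0) = -5, f(0.5) = -6, f(1) = -7, f(1.5) = -8, f(2) = -9.
Sum = Δu · [f(-2.5) + f(-2) + f(-1.5) + ...].
Sum = -22.5.

-22.5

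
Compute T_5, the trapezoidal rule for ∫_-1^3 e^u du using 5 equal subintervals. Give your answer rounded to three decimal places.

20.758

Δu = (3 − (-1))/5 = 0.8.
f(-1) ≈ 0.368, f(-0.2) ≈ 0.819, f(0.6) ≈ 1.822, f(1.4) ≈ 4.055, f(2.2) ≈ 9.025, f(3) ≈ 20.086.
T_5 = (Δu/2)·[f(u_0) + 2f(u_1) + ... + 2f(u_{4}) + f(u_5)].
Sum ≈ 20.758.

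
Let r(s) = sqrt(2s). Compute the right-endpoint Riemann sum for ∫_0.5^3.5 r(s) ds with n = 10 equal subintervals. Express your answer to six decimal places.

6.082315

Δs = (3.5 − 0.5)/10 = 0.3.
Right endpoints: 0.8, 1.1, 1.4, 1.7, 2, 2.3, 2.6, 2.9, 3.2, 3.5.
r(0.8) ≈ 1.264911, r(1.1) ≈ 1.483240, r(1.4) ≈ 1.673320, r(1.7) ≈ 1.843909, r(2) ≈ 2.000000, r(2.3) ≈ 2.144761, r(2.6) ≈ 2.280351, r(2.9) ≈ 2.408319, r(3.2) ≈ 2.529822, r(3.5) ≈ 2.645751.
Sum = Δs · [r(0.8) + r(1.1) + r(1.4) + ...].
Sum ≈ 6.082315.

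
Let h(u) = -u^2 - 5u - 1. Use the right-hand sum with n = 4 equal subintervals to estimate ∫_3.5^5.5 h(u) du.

-95.25

Δu = (5.5 − 3.5)/4 = 0.5.
Right endpoints: 4, 4.5, 5, 5.5.
h(4) = -37, h(4.5) = -43.75, h(5) = -51, h(5.5) = -58.75.
Sum = Δu · [h(4) + h(4.5) + h(5) + h(5.5)].
Sum = -95.25.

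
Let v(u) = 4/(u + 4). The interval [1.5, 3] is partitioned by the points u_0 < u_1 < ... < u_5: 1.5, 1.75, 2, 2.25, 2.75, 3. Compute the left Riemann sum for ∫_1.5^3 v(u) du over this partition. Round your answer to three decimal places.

Subinterval widths: 0.25, 0.25, 0.25, 0.5, 0.25.
Left endpoints: 1.5, 1.75, 2, 2.25, 2.75.
v(1.5) = 8/11, v(1.75) = 16/23, v(2) = 2/3, v(2.25) = 0.64, v(2.75) = 16/27.
Sum = Σ Δu_i · v(u_i).
Sum ≈ 0.991.

0.991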